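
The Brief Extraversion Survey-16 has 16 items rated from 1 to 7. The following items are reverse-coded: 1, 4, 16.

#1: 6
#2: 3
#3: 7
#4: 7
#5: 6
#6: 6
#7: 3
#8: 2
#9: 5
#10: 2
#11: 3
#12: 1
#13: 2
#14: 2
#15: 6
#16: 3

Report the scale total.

56

Reversing items 1, 4, & 16 with 8 − raw:
Total = (8−6) + 3 + 7 + (8−7) + 6 + 6 + 3 + 2 + 5 + 2 + 3 + 1 + 2 + 2 + 6 + (8−3)
      = 2 + 3 + 7 + 1 + 6 + 6 + 3 + 2 + 5 + 2 + 3 + 1 + 2 + 2 + 6 + 5 = 56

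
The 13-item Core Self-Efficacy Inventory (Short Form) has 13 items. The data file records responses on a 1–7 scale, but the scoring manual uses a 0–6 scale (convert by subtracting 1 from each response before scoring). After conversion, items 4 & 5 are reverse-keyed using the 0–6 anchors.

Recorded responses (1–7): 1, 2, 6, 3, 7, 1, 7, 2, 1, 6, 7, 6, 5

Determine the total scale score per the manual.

37

Convert to 0–6: 0, 1, 5, 2, 6, 0, 6, 1, 0, 5, 6, 5, 4
Reverse-coded (on a 0–6 scale, reversed = 6 − raw):
  item 4: 6 − 2 = 4
  item 5: 6 − 6 = 0
Scored: 0, 1, 5, 4, 0, 0, 6, 1, 0, 5, 6, 5, 4
Total = 37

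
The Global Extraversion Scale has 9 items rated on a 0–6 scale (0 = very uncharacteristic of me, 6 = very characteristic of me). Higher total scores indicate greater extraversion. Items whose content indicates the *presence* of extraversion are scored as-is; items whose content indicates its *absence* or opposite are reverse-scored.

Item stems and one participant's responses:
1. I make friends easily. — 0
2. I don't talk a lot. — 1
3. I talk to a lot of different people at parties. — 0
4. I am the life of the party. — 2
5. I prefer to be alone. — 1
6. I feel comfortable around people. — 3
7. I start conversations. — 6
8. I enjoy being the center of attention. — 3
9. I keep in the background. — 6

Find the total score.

24

Items 2, 5, 9 describe the absence/opposite of extraversion → reverse-score.
reversed = (0+6) − raw = 6 − raw.
  item 1: 0
  item 2: 6 − 1 = 5
  item 3: 0
  item 4: 2
  item 5: 6 − 1 = 5
  item 6: 3
  item 7: 6
  item 8: 3
  item 9: 6 − 6 = 0
Total = 0 + 5 + 0 + 2 + 5 + 3 + 6 + 3 + 0 = 24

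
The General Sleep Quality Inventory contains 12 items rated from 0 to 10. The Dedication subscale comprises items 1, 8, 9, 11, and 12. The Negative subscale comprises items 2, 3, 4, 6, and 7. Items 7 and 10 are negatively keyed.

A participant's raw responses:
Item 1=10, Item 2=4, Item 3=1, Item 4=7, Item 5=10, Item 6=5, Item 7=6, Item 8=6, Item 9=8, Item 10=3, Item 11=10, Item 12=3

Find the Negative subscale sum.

21

Negative items: 2, 3, 4, 6, 7.
Of these, item 7 is negatively keyed; reverse-coded value = 10 − response.
  item 2: 4
  item 3: 1
  item 4: 7
  item 6: 5
  item 7: 10 − 6 = 4
Sum = 4 + 1 + 7 + 5 + 4 = 21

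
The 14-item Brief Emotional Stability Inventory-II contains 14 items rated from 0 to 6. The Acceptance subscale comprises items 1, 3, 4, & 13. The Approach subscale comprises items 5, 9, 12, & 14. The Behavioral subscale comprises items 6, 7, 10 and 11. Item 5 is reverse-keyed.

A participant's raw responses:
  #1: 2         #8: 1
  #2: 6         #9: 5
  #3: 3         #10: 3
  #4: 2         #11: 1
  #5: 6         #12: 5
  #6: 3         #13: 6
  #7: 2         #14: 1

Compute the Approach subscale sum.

11

Approach items: 5, 9, 12, 14.
Of these, item 5 is reverse-keyed; on a 0–6 scale, reversed = 6 − raw.
  item 5: 6 − 6 = 0
  item 9: 5
  item 12: 5
  item 14: 1
Sum = 0 + 5 + 5 + 1 = 11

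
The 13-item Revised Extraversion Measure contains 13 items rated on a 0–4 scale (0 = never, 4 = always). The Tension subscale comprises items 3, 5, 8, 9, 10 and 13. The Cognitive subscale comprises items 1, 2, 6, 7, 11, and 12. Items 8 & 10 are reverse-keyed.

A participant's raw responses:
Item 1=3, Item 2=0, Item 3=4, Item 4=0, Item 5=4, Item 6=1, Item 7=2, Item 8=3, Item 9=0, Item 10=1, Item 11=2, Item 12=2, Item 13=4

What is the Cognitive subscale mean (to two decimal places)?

1.67

Cognitive items: 1, 2, 6, 7, 11, 12.
  item 1: 3
  item 2: 0
  item 6: 1
  item 7: 2
  item 11: 2
  item 12: 2
Sum = 3 + 0 + 1 + 2 + 2 + 2 = 10
Mean = 10 / 6 = 1.67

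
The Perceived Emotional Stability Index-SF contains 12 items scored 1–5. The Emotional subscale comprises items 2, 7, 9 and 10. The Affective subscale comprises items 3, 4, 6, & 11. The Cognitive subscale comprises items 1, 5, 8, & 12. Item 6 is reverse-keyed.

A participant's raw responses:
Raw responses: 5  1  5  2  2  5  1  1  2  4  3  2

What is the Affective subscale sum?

11

Affective items: 3, 4, 6, 11.
Of these, item 6 is reverse-keyed; reversed = (1+5) − raw = 6 − raw.
  item 3: 5
  item 4: 2
  item 6: 6 − 5 = 1
  item 11: 3
Sum = 5 + 2 + 1 + 3 = 11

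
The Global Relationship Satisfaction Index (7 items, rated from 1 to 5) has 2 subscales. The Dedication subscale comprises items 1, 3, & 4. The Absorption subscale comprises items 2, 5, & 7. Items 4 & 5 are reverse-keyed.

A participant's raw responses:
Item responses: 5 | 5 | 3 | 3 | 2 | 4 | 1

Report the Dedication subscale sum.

Dedication items: 1, 3, 4.
Of these, item 4 is reverse-keyed; reverse-coded value = 6 − response.
  item 1: 5
  item 3: 3
  item 4: 6 − 3 = 3
Sum = 5 + 3 + 3 = 11

11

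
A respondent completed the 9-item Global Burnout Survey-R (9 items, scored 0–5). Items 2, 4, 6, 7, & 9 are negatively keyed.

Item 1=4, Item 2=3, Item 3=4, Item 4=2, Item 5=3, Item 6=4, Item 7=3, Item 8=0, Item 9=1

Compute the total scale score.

Negatively keyed items use 5 − raw:
  item 2: 5 − 3 = 2
  item 4: 5 − 2 = 3
  item 6: 5 − 4 = 1
  item 7: 5 − 3 = 2
  item 9: 5 − 1 = 4
Scored responses: 4, 2, 4, 3, 3, 1, 2, 0, 4
Total = 4 + 2 + 4 + 3 + 3 + 1 + 2 + 0 + 4 = 23

23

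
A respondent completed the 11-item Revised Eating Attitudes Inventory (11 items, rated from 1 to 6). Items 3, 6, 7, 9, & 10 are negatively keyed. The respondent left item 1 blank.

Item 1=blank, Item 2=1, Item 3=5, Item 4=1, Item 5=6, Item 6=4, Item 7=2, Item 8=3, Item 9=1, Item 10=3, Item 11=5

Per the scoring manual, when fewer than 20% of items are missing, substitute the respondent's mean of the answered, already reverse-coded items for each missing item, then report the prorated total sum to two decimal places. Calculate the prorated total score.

Reverse-coded (on a 1–6 scale, reversed = 7 − raw):
  item 3: 7 − 5 = 2
  item 6: 7 − 4 = 3
  item 7: 7 − 2 = 5
  item 9: 7 − 1 = 6
  item 10: 7 − 3 = 4
Completed scored items (10 of 11): 1, 2, 1, 6, 3, 5, 3, 6, 4, 5; sum = 36.
Person mean = 36 / 10 ≈ 3.6000
Prorated total = (36 / 10) × 11 = 39.60 (to 2 dp)

39.60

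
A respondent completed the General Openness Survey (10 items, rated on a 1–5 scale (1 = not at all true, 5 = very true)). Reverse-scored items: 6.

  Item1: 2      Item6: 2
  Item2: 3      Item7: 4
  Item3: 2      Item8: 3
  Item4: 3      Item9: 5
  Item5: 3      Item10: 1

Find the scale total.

30

Apply reverse scoring (on a 1–5 scale, reversed = 6 − raw):
  item 6: 6 − 2 = 4
Scored responses: 2, 3, 2, 3, 3, 4, 4, 3, 5, 1
Total = 2 + 3 + 2 + 3 + 3 + 4 + 4 + 3 + 5 + 1 = 30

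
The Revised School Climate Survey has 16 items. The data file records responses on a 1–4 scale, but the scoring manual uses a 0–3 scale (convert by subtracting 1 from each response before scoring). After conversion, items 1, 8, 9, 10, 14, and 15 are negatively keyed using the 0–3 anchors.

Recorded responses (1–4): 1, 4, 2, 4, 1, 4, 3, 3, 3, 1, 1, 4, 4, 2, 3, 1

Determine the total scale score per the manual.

29

Convert to 0–3: 0, 3, 1, 3, 0, 3, 2, 2, 2, 0, 0, 3, 3, 1, 2, 0
Reverse-coded (on a 0–3 scale, reversed = 3 − raw):
  item 1: 3 − 0 = 3
  item 8: 3 − 2 = 1
  item 9: 3 − 2 = 1
  item 10: 3 − 0 = 3
  item 14: 3 − 1 = 2
  item 15: 3 − 2 = 1
Scored: 3, 3, 1, 3, 0, 3, 2, 1, 1, 3, 0, 3, 3, 2, 1, 0
Total = 29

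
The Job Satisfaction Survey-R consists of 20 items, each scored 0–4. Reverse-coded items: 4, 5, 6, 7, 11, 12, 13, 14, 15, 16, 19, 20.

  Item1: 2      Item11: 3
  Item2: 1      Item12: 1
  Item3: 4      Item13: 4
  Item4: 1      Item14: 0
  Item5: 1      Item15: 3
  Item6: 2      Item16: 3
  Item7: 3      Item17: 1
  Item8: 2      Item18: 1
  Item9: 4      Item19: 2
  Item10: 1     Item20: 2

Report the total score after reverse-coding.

39

Reverse-coded items use 4 − raw:
  item 4: 4 − 1 = 3
  item 5: 4 − 1 = 3
  item 6: 4 − 2 = 2
  item 7: 4 − 3 = 1
  item 11: 4 − 3 = 1
  item 12: 4 − 1 = 3
  item 13: 4 − 4 = 0
  item 14: 4 − 0 = 4
  item 15: 4 − 3 = 1
  item 16: 4 − 3 = 1
  item 19: 4 − 2 = 2
  item 20: 4 − 2 = 2
After reverse-coding: 2, 1, 4, 3, 3, 2, 1, 2, 4, 1, 1, 3, 0, 4, 1, 1, 1, 1, 2, 2
Total = 2 + 1 + 4 + 3 + 3 + 2 + 1 + 2 + 4 + 1 + 1 + 3 + 0 + 4 + 1 + 1 + 1 + 1 + 2 + 2 = 39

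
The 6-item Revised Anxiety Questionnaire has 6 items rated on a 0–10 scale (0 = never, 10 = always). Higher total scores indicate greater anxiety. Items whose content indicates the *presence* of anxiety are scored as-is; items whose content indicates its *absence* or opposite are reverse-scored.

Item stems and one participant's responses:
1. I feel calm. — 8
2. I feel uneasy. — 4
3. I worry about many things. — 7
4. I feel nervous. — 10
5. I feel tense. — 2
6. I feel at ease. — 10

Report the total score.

Items 1, 6 describe the absence/opposite of anxiety → reverse-score.
reversed = (0+10) − raw = 10 − raw.
  item 1: 10 − 8 = 2
  item 2: 4
  item 3: 7
  item 4: 10
  item 5: 2
  item 6: 10 − 10 = 0
Total = 2 + 4 + 7 + 10 + 2 + 0 = 25

25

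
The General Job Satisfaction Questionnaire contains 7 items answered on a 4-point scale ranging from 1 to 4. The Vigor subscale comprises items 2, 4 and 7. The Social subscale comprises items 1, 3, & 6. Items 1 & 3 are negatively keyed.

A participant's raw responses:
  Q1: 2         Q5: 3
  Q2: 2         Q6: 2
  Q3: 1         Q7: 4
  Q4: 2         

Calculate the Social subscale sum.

9

Social items: 1, 3, 6.
Of these, items 1 and 3 are negatively keyed; on a 1–4 scale, reversed = 5 − raw.
  item 1: 5 − 2 = 3
  item 3: 5 − 1 = 4
  item 6: 2
Sum = 3 + 4 + 2 = 9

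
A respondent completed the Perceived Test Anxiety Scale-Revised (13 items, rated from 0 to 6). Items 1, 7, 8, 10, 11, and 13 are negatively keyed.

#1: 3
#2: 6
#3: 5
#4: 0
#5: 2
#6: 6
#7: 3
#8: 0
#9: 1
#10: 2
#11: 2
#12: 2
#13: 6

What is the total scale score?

42

Reversing items 1, 7, 8, 10, 11 and 13 with 6 − raw:
Total = (6−3) + 6 + 5 + 0 + 2 + 6 + (6−3) + (6−0) + 1 + (6−2) + (6−2) + 2 + (6−6)
      = 3 + 6 + 5 + 0 + 2 + 6 + 3 + 6 + 1 + 4 + 4 + 2 + 0 = 42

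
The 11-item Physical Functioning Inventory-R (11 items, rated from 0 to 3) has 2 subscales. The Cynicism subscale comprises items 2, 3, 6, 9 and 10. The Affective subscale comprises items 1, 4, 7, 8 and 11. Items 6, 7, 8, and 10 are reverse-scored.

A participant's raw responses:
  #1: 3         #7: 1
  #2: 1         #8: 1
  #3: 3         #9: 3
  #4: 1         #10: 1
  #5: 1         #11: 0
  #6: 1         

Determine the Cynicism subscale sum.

Cynicism items: 2, 3, 6, 9, 10.
Of these, items 6 & 10 are reverse-scored; reverse-coded value = 3 − response.
  item 2: 1
  item 3: 3
  item 6: 3 − 1 = 2
  item 9: 3
  item 10: 3 − 1 = 2
Sum = 1 + 3 + 2 + 3 + 2 = 11

11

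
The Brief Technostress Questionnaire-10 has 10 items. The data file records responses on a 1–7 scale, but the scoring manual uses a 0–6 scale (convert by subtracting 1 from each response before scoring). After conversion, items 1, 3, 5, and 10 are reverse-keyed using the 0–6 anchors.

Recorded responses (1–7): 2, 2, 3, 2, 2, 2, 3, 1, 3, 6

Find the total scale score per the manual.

Convert to 0–6: 1, 1, 2, 1, 1, 1, 2, 0, 2, 5
Reverse-coded (reverse-coded value = 6 − response):
  item 1: 6 − 1 = 5
  item 3: 6 − 2 = 4
  item 5: 6 − 1 = 5
  item 10: 6 − 5 = 1
Scored: 5, 1, 4, 1, 5, 1, 2, 0, 2, 1
Total = 22

22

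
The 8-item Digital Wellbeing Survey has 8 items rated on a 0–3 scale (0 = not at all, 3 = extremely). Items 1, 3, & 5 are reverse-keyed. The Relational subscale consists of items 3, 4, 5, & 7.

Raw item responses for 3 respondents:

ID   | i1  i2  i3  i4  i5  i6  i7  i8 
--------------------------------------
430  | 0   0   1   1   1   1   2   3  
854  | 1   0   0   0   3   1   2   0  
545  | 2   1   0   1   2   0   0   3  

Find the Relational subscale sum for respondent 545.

5

Respondent 545 raw: 2, 1, 0, 1, 2, 0, 0, 3.
Relational items: 3, 4, 5, 7.
Reverse-coded (reverse-coded value = 3 − response):
  item 3: 3 − 0 = 3
  item 4: 1
  item 5: 3 − 2 = 1
  item 7: 0
Sum = 3 + 1 + 1 + 0 = 5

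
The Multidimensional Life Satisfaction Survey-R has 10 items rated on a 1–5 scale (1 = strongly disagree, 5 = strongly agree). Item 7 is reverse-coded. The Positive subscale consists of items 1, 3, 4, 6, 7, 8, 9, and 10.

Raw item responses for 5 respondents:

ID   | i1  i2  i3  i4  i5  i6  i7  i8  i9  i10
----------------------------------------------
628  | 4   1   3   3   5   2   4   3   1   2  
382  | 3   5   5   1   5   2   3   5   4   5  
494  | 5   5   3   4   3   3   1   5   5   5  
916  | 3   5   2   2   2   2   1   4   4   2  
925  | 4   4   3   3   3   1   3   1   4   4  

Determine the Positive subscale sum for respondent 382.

28

Respondent 382 raw: 3, 5, 5, 1, 5, 2, 3, 5, 4, 5.
Positive items: 1, 3, 4, 6, 7, 8, 9, 10.
Reverse-coded (on a 1–5 scale, reversed = 6 − raw):
  item 1: 3
  item 3: 5
  item 4: 1
  item 6: 2
  item 7: 6 − 3 = 3
  item 8: 5
  item 9: 4
  item 10: 5
Sum = 3 + 5 + 1 + 2 + 3 + 5 + 4 + 5 = 28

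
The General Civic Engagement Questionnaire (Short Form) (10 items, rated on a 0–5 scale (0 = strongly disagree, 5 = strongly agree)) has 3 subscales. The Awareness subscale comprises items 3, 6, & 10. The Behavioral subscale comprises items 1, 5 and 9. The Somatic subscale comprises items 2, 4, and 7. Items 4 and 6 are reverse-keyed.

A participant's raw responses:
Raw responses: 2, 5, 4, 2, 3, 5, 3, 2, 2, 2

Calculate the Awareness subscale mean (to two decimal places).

2.00

Awareness items: 3, 6, 10.
Of these, item 6 is reverse-keyed; on a 0–5 scale, reversed = 5 − raw.
  item 3: 4
  item 6: 5 − 5 = 0
  item 10: 2
Sum = 4 + 0 + 2 = 6
Mean = 6 / 3 = 2.00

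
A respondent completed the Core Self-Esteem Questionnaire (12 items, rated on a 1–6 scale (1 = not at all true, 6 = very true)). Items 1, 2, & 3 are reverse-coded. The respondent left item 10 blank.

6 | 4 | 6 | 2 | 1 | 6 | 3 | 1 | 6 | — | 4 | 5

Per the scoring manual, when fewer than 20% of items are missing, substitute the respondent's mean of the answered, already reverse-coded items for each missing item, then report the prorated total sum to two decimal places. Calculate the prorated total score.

Reverse-coded (reversed = (1+6) − raw = 7 − raw):
  item 1: 7 − 6 = 1
  item 2: 7 − 4 = 3
  item 3: 7 − 6 = 1
Completed scored items (11 of 12): 1, 3, 1, 2, 1, 6, 3, 1, 6, 4, 5; sum = 33.
Person mean = 33 / 11 ≈ 3.0000
Prorated total = (33 / 11) × 12 = 36.00 (to 2 dp)

36.00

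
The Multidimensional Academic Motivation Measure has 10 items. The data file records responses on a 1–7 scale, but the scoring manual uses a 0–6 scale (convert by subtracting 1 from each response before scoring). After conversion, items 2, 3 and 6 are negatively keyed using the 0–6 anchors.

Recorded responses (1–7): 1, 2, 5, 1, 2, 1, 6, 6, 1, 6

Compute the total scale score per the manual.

29

Convert to 0–6: 0, 1, 4, 0, 1, 0, 5, 5, 0, 5
Reverse-coded (on a 0–6 scale, reversed = 6 − raw):
  item 2: 6 − 1 = 5
  item 3: 6 − 4 = 2
  item 6: 6 − 0 = 6
Scored: 0, 5, 2, 0, 1, 6, 5, 5, 0, 5
Total = 29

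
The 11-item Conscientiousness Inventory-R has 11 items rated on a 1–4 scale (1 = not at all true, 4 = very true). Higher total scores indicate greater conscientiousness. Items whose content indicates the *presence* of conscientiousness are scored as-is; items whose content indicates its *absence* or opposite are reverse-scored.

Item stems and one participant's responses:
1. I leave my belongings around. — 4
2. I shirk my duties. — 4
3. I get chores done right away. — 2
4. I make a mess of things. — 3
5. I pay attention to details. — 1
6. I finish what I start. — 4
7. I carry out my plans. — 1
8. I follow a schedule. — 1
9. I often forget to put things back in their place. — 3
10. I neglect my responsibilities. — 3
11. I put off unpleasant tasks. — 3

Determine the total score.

Items 1, 2, 4, 9, 10, 11 describe the absence/opposite of conscientiousness → reverse-score.
reverse-coded value = 5 − response.
  item 1: 5 − 4 = 1
  item 2: 5 − 4 = 1
  item 3: 2
  item 4: 5 − 3 = 2
  item 5: 1
  item 6: 4
  item 7: 1
  item 8: 1
  item 9: 5 − 3 = 2
  item 10: 5 − 3 = 2
  item 11: 5 − 3 = 2
Total = 1 + 1 + 2 + 2 + 1 + 4 + 1 + 1 + 2 + 2 + 2 = 19

19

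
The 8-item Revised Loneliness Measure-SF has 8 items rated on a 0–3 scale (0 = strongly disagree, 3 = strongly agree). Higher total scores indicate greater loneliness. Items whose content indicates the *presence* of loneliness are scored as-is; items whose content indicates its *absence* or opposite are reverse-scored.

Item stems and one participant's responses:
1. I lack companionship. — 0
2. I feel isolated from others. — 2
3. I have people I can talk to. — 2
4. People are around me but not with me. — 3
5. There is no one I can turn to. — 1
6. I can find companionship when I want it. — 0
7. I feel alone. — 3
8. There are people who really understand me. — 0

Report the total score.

Items 3, 6, 8 describe the absence/opposite of loneliness → reverse-score.
on a 0–3 scale, reversed = 3 − raw.
  item 1: 0
  item 2: 2
  item 3: 3 − 2 = 1
  item 4: 3
  item 5: 1
  item 6: 3 − 0 = 3
  item 7: 3
  item 8: 3 − 0 = 3
Total = 0 + 2 + 1 + 3 + 1 + 3 + 3 + 3 = 16

16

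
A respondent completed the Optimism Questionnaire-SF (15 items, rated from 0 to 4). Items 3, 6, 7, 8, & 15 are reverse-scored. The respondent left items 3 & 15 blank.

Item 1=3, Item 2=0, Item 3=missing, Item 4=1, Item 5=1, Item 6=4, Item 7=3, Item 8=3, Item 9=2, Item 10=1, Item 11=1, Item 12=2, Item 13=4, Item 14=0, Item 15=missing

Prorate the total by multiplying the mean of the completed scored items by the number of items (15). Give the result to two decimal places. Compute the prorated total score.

Reverse-coded (on a 0–4 scale, reversed = 4 − raw):
  item 6: 4 − 4 = 0
  item 7: 4 − 3 = 1
  item 8: 4 − 3 = 1
Completed scored items (13 of 15): 3, 0, 1, 1, 0, 1, 1, 2, 1, 1, 2, 4, 0; sum = 17.
Person mean = 17 / 13 ≈ 1.3077
Prorated total = (17 / 13) × 15 = 19.62 (to 2 dp)

19.62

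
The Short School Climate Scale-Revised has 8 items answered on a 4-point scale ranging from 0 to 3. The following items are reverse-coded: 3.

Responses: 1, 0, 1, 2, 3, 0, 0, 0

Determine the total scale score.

Reverse-coded items use 3 − raw:
  item 3: 3 − 1 = 2
Scored items: 1, 0, 2, 2, 3, 0, 0, 0
Total = 1 + 0 + 2 + 2 + 3 + 0 + 0 + 0 = 8

8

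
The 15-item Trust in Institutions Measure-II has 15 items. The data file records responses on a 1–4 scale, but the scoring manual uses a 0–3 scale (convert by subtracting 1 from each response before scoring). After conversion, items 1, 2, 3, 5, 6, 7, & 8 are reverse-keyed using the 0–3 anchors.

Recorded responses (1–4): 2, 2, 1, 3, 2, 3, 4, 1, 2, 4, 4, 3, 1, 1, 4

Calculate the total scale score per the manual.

27

Convert to 0–3: 1, 1, 0, 2, 1, 2, 3, 0, 1, 3, 3, 2, 0, 0, 3
Reverse-coded (reversed = (0+3) − raw = 3 − raw):
  item 1: 3 − 1 = 2
  item 2: 3 − 1 = 2
  item 3: 3 − 0 = 3
  item 5: 3 − 1 = 2
  item 6: 3 − 2 = 1
  item 7: 3 − 3 = 0
  item 8: 3 − 0 = 3
Scored: 2, 2, 3, 2, 2, 1, 0, 3, 1, 3, 3, 2, 0, 0, 3
Total = 27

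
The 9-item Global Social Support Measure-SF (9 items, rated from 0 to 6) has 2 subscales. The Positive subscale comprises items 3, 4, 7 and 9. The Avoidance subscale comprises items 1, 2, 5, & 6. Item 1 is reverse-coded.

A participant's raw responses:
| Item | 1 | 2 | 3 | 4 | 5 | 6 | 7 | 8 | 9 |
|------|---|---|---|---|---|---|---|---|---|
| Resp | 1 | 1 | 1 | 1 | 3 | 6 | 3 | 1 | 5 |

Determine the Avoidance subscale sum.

15

Avoidance items: 1, 2, 5, 6.
Of these, item 1 is reverse-coded; reverse-coded value = 6 − response.
  item 1: 6 − 1 = 5
  item 2: 1
  item 5: 3
  item 6: 6
Sum = 5 + 1 + 3 + 6 = 15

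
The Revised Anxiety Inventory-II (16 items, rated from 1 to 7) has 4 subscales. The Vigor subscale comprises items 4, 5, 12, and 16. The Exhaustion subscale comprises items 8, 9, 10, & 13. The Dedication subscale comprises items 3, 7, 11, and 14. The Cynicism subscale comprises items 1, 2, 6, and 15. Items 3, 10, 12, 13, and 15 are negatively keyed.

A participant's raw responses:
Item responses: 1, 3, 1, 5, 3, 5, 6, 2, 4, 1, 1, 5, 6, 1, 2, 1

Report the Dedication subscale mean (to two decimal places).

Dedication items: 3, 7, 11, 14.
Of these, item 3 is negatively keyed; reversed = (1+7) − raw = 8 − raw.
  item 3: 8 − 1 = 7
  item 7: 6
  item 11: 1
  item 14: 1
Sum = 7 + 6 + 1 + 1 = 15
Mean = 15 / 4 = 3.75

3.75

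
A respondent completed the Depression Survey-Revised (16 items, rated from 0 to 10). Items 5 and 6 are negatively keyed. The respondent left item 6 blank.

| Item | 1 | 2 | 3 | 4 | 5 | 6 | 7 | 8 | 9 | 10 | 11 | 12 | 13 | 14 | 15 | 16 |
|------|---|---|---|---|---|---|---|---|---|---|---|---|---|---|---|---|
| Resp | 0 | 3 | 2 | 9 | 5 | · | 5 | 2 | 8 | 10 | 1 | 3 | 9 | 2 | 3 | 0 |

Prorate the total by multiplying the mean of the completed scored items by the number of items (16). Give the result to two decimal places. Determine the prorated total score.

66.13

Reverse-coded (on a 0–10 scale, reversed = 10 − raw):
  item 5: 10 − 5 = 5
Completed scored items (15 of 16): 0, 3, 2, 9, 5, 5, 2, 8, 10, 1, 3, 9, 2, 3, 0; sum = 62.
Person mean = 62 / 15 ≈ 4.1333
Prorated total = (62 / 15) × 16 = 66.13 (to 2 dp)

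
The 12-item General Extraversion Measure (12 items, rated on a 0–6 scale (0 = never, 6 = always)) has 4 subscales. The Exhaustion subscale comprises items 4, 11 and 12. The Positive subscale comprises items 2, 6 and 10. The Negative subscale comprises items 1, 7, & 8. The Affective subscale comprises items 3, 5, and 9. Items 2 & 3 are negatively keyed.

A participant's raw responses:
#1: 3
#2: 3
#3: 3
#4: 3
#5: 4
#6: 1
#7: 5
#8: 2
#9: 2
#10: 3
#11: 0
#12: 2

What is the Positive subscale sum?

7

Positive items: 2, 6, 10.
Of these, item 2 is negatively keyed; reverse-coded value = 6 − response.
  item 2: 6 − 3 = 3
  item 6: 1
  item 10: 3
Sum = 3 + 1 + 3 = 7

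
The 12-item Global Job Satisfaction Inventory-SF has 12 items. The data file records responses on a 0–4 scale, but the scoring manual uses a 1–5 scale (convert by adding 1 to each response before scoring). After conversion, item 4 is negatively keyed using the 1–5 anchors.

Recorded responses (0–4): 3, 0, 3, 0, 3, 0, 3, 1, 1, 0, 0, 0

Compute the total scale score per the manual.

30

Convert to 1–5: 4, 1, 4, 1, 4, 1, 4, 2, 2, 1, 1, 1
Reverse-coded (reversed = (1+5) − raw = 6 − raw):
  item 4: 6 − 1 = 5
Scored: 4, 1, 4, 5, 4, 1, 4, 2, 2, 1, 1, 1
Total = 30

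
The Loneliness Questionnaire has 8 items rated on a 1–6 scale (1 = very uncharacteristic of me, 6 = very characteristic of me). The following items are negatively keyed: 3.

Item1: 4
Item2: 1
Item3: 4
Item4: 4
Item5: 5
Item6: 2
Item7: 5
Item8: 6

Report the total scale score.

30

Reversing item 3 with 7 − raw:
Total = 4 + 1 + (7−4) + 4 + 5 + 2 + 5 + 6
      = 4 + 1 + 3 + 4 + 5 + 2 + 5 + 6 = 30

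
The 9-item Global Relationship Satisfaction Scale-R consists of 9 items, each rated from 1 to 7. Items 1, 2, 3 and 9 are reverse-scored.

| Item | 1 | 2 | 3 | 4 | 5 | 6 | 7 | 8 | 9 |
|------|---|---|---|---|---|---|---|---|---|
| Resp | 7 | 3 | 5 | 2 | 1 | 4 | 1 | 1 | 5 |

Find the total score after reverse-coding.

Reverse-coded items (reverse-coded value = 8 − response):
  item 1: 8 − 7 = 1
  item 2: 8 − 3 = 5
  item 3: 8 − 5 = 3
  item 9: 8 − 5 = 3
Scored responses: 1, 5, 3, 2, 1, 4, 1, 1, 3
Total = 1 + 5 + 3 + 2 + 1 + 4 + 1 + 1 + 3 = 21

21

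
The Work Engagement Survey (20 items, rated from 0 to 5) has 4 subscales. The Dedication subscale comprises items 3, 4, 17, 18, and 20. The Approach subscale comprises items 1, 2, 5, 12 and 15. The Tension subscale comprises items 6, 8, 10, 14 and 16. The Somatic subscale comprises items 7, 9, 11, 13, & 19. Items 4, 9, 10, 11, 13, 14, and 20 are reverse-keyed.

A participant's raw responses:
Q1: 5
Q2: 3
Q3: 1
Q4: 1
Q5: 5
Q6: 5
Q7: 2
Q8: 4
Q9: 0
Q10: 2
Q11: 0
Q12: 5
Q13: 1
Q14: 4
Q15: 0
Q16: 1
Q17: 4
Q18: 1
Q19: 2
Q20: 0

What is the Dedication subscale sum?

15

Dedication items: 3, 4, 17, 18, 20.
Of these, items 4 and 20 are reverse-keyed; reversed = (0+5) − raw = 5 − raw.
  item 3: 1
  item 4: 5 − 1 = 4
  item 17: 4
  item 18: 1
  item 20: 5 − 0 = 5
Sum = 1 + 4 + 4 + 1 + 5 = 15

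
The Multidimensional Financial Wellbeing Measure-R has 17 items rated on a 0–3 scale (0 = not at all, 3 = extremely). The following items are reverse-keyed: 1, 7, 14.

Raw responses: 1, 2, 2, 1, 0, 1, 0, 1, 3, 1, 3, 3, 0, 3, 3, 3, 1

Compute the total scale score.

Reversing items 1, 7, & 14 with 3 − raw:
Total = (3−1) + 2 + 2 + 1 + 0 + 1 + (3−0) + 1 + 3 + 1 + 3 + 3 + 0 + (3−3) + 3 + 3 + 1
      = 2 + 2 + 2 + 1 + 0 + 1 + 3 + 1 + 3 + 1 + 3 + 3 + 0 + 0 + 3 + 3 + 1 = 29

29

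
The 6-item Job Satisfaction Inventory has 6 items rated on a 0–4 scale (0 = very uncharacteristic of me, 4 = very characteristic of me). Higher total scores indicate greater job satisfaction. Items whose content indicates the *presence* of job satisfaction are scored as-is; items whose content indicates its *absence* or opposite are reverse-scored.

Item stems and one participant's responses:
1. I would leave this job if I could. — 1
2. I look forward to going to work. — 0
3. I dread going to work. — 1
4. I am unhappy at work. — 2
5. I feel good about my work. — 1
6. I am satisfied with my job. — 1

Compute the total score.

Items 1, 3, 4 describe the absence/opposite of job satisfaction → reverse-score.
on a 0–4 scale, reversed = 4 − raw.
  item 1: 4 − 1 = 3
  item 2: 0
  item 3: 4 − 1 = 3
  item 4: 4 − 2 = 2
  item 5: 1
  item 6: 1
Total = 3 + 0 + 3 + 2 + 1 + 1 = 10

10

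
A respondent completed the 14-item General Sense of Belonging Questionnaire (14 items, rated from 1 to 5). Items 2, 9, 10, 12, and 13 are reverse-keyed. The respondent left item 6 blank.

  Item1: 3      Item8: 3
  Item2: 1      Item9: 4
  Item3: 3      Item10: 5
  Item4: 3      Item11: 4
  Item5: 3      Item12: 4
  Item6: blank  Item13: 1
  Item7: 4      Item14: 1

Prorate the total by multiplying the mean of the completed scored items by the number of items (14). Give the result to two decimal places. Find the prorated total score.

Reverse-coded (reversed = (1+5) − raw = 6 − raw):
  item 2: 6 − 1 = 5
  item 9: 6 − 4 = 2
  item 10: 6 − 5 = 1
  item 12: 6 − 4 = 2
  item 13: 6 − 1 = 5
Completed scored items (13 of 14): 3, 5, 3, 3, 3, 4, 3, 2, 1, 4, 2, 5, 1; sum = 39.
Person mean = 39 / 13 ≈ 3.0000
Prorated total = (39 / 13) × 14 = 42.00 (to 2 dp)

42.00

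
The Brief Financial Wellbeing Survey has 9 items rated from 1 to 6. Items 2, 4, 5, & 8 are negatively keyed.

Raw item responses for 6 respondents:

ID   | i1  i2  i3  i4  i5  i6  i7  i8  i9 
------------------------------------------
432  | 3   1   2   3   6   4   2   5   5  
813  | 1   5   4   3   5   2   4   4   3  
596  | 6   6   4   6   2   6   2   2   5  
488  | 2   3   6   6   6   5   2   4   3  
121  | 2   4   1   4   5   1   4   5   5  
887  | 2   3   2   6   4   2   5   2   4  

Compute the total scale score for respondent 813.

Respondent 813 raw: 1, 5, 4, 3, 5, 2, 4, 4, 3.
Reverse-coded (reversed = (1+6) − raw = 7 − raw):
  item 1: 1
  item 2: 7 − 5 = 2
  item 3: 4
  item 4: 7 − 3 = 4
  item 5: 7 − 5 = 2
  item 6: 2
  item 7: 4
  item 8: 7 − 4 = 3
  item 9: 3
Sum = 1 + 2 + 4 + 4 + 2 + 2 + 4 + 3 + 3 = 25

25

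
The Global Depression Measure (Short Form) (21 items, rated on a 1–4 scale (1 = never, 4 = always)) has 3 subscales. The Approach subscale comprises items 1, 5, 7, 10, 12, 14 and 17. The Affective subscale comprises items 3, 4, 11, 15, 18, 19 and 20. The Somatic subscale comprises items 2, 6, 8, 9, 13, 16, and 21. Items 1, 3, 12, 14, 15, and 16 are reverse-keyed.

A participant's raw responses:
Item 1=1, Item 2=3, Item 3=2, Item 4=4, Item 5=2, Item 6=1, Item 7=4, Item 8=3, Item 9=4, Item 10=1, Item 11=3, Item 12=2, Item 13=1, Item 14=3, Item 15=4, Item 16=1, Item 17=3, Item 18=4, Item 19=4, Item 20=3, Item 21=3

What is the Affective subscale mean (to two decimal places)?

Affective items: 3, 4, 11, 15, 18, 19, 20.
Of these, items 3 & 15 are reverse-keyed; reverse-coded value = 5 − response.
  item 3: 5 − 2 = 3
  item 4: 4
  item 11: 3
  item 15: 5 − 4 = 1
  item 18: 4
  item 19: 4
  item 20: 3
Sum = 3 + 4 + 3 + 1 + 4 + 4 + 3 = 22
Mean = 22 / 7 = 3.14

3.14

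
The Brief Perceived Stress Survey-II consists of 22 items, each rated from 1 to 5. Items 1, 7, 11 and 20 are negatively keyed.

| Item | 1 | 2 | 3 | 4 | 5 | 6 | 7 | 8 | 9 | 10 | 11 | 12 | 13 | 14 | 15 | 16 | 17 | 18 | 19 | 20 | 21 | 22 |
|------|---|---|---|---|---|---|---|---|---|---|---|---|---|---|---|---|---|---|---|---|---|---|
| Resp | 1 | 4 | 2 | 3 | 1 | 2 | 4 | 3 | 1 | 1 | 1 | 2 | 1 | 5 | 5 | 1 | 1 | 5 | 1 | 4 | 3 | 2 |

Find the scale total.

Apply reverse scoring (on a 1–5 scale, reversed = 6 − raw):
  item 1: 6 − 1 = 5
  item 7: 6 − 4 = 2
  item 11: 6 − 1 = 5
  item 20: 6 − 4 = 2
Scored responses: 5, 4, 2, 3, 1, 2, 2, 3, 1, 1, 5, 2, 1, 5, 5, 1, 1, 5, 1, 2, 3, 2
Total = 5 + 4 + 2 + 3 + 1 + 2 + 2 + 3 + 1 + 1 + 5 + 2 + 1 + 5 + 5 + 1 + 1 + 5 + 1 + 2 + 3 + 2 = 57

57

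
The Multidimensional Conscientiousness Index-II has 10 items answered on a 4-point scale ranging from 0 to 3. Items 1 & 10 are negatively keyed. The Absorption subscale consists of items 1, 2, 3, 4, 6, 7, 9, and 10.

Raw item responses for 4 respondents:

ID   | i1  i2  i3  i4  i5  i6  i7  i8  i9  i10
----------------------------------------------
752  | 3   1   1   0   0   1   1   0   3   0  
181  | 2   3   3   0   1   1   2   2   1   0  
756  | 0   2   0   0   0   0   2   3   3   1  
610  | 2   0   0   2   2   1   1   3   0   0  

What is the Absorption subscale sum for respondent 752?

10

Respondent 752 raw: 3, 1, 1, 0, 0, 1, 1, 0, 3, 0.
Absorption items: 1, 2, 3, 4, 6, 7, 9, 10.
Reverse-coded (on a 0–3 scale, reversed = 3 − raw):
  item 1: 3 − 3 = 0
  item 2: 1
  item 3: 1
  item 4: 0
  item 6: 1
  item 7: 1
  item 9: 3
  item 10: 3 − 0 = 3
Sum = 0 + 1 + 1 + 0 + 1 + 1 + 3 + 3 = 10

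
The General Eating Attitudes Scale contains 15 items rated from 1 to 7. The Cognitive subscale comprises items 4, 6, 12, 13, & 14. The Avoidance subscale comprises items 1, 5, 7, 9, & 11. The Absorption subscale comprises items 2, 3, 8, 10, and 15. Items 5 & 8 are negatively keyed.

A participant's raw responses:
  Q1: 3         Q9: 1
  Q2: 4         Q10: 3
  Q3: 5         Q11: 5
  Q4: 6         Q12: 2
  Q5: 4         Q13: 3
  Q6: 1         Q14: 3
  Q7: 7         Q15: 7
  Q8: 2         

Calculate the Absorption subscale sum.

Absorption items: 2, 3, 8, 10, 15.
Of these, item 8 is negatively keyed; reverse-coded value = 8 − response.
  item 2: 4
  item 3: 5
  item 8: 8 − 2 = 6
  item 10: 3
  item 15: 7
Sum = 4 + 5 + 6 + 3 + 7 = 25

25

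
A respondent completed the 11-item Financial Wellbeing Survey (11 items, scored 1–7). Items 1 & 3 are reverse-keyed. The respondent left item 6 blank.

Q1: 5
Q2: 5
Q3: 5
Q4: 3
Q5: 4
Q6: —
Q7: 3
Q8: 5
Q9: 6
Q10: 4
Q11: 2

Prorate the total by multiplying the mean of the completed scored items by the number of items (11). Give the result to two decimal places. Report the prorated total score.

41.80

Reverse-coded (on a 1–7 scale, reversed = 8 − raw):
  item 1: 8 − 5 = 3
  item 3: 8 − 5 = 3
Completed scored items (10 of 11): 3, 5, 3, 3, 4, 3, 5, 6, 4, 2; sum = 38.
Person mean = 38 / 10 ≈ 3.8000
Prorated total = (38 / 10) × 11 = 41.80 (to 2 dp)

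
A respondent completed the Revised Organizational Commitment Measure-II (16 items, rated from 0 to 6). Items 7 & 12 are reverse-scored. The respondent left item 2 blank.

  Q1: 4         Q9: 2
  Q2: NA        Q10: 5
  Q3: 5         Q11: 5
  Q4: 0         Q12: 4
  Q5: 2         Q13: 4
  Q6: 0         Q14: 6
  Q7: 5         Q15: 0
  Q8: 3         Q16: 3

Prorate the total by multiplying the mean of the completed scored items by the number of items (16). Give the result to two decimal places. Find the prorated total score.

Reverse-coded (reverse-coded value = 6 − response):
  item 7: 6 − 5 = 1
  item 12: 6 − 4 = 2
Completed scored items (15 of 16): 4, 5, 0, 2, 0, 1, 3, 2, 5, 5, 2, 4, 6, 0, 3; sum = 42.
Person mean = 42 / 15 ≈ 2.8000
Prorated total = (42 / 15) × 16 = 44.80 (to 2 dp)

44.80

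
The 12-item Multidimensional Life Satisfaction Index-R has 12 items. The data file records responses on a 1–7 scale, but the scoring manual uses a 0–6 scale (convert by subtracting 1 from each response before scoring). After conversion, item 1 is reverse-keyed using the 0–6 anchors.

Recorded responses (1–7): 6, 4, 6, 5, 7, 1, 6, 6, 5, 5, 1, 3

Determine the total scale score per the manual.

39

Convert to 0–6: 5, 3, 5, 4, 6, 0, 5, 5, 4, 4, 0, 2
Reverse-coded (on a 0–6 scale, reversed = 6 − raw):
  item 1: 6 − 5 = 1
Scored: 1, 3, 5, 4, 6, 0, 5, 5, 4, 4, 0, 2
Total = 39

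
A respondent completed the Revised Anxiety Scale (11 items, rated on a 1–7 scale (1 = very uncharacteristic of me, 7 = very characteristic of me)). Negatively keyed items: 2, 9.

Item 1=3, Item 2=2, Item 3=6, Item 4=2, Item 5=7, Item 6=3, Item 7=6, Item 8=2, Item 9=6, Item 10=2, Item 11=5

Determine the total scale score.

44

Negatively keyed items use 8 − raw:
  item 2: 8 − 2 = 6
  item 9: 8 − 6 = 2
After reverse-coding: 3, 6, 6, 2, 7, 3, 6, 2, 2, 2, 5
Total = 3 + 6 + 6 + 2 + 7 + 3 + 6 + 2 + 2 + 2 + 5 = 44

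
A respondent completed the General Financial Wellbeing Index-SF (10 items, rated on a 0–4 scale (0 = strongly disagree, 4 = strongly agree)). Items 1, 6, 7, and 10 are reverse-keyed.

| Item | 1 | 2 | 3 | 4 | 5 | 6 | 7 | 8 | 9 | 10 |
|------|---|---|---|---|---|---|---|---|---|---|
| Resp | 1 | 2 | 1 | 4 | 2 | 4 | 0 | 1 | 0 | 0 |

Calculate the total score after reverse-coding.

21

Raw sum = 15. Reverse-keyed items: 1, 6, 7, 10; their raw sum = 5.
Each reversal replaces raw with 4 − raw, changing the total by 4 − 2·raw per item.
Total = 15 + 4·4 − 2·5 = 15 + 16 − 10 = 21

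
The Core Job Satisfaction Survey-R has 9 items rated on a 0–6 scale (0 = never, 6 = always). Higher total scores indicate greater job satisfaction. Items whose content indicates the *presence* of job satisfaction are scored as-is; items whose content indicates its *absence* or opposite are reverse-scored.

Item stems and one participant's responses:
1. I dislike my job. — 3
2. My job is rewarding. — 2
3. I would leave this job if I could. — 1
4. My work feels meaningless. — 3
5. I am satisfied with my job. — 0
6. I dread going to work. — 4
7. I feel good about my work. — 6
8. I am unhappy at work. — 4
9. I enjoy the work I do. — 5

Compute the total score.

Items 1, 3, 4, 6, 8 describe the absence/opposite of job satisfaction → reverse-score.
on a 0–6 scale, reversed = 6 − raw.
  item 1: 6 − 3 = 3
  item 2: 2
  item 3: 6 − 1 = 5
  item 4: 6 − 3 = 3
  item 5: 0
  item 6: 6 − 4 = 2
  item 7: 6
  item 8: 6 − 4 = 2
  item 9: 5
Total = 3 + 2 + 5 + 3 + 0 + 2 + 6 + 2 + 5 = 28

28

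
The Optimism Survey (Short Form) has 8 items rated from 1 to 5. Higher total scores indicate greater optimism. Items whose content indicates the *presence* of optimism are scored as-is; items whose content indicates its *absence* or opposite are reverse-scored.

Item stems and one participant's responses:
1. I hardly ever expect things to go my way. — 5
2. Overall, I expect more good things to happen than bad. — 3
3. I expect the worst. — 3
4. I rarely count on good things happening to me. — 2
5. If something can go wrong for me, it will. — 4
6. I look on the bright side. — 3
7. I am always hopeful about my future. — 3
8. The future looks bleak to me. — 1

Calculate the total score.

Items 1, 3, 4, 5, 8 describe the absence/opposite of optimism → reverse-score.
on a 1–5 scale, reversed = 6 − raw.
  item 1: 6 − 5 = 1
  item 2: 3
  item 3: 6 − 3 = 3
  item 4: 6 − 2 = 4
  item 5: 6 − 4 = 2
  item 6: 3
  item 7: 3
  item 8: 6 − 1 = 5
Total = 1 + 3 + 3 + 4 + 2 + 3 + 3 + 5 = 24

24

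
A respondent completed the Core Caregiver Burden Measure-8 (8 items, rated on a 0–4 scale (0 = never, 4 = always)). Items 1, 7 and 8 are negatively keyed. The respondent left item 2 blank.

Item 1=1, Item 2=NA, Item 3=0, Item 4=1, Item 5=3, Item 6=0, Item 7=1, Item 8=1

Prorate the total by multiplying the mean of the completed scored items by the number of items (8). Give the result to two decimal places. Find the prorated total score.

14.86

Reverse-coded (reverse-coded value = 4 − response):
  item 1: 4 − 1 = 3
  item 7: 4 − 1 = 3
  item 8: 4 − 1 = 3
Completed scored items (7 of 8): 3, 0, 1, 3, 0, 3, 3; sum = 13.
Person mean = 13 / 7 ≈ 1.8571
Prorated total = (13 / 7) × 8 = 14.86 (to 2 dp)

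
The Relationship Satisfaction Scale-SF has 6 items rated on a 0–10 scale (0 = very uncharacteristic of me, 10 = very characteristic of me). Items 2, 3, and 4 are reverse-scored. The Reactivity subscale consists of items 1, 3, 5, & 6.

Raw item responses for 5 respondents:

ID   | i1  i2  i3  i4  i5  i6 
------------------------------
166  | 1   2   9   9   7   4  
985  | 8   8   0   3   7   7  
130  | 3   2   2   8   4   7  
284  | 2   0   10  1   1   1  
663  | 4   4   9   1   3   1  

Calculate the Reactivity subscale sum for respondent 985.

Respondent 985 raw: 8, 8, 0, 3, 7, 7.
Reactivity items: 1, 3, 5, 6.
Reverse-coded (reversed = (0+10) − raw = 10 − raw):
  item 1: 8
  item 3: 10 − 0 = 10
  item 5: 7
  item 6: 7
Sum = 8 + 10 + 7 + 7 = 32

32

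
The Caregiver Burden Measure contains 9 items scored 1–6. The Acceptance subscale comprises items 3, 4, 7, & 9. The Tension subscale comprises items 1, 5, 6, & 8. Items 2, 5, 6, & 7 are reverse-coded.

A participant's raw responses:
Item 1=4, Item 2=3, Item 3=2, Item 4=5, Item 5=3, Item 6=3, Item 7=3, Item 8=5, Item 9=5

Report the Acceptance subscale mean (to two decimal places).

4.00

Acceptance items: 3, 4, 7, 9.
Of these, item 7 is reverse-coded; reversed = (1+6) − raw = 7 − raw.
  item 3: 2
  item 4: 5
  item 7: 7 − 3 = 4
  item 9: 5
Sum = 2 + 5 + 4 + 5 = 16
Mean = 16 / 4 = 4.00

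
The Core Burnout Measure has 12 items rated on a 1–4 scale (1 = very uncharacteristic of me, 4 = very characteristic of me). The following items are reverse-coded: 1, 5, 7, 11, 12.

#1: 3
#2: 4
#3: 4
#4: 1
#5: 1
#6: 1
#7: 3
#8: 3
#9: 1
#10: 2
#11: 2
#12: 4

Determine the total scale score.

28

Reversing items 1, 5, 7, 11 and 12 with 5 − raw:
Total = (5−3) + 4 + 4 + 1 + (5−1) + 1 + (5−3) + 3 + 1 + 2 + (5−2) + (5−4)
      = 2 + 4 + 4 + 1 + 4 + 1 + 2 + 3 + 1 + 2 + 3 + 1 = 28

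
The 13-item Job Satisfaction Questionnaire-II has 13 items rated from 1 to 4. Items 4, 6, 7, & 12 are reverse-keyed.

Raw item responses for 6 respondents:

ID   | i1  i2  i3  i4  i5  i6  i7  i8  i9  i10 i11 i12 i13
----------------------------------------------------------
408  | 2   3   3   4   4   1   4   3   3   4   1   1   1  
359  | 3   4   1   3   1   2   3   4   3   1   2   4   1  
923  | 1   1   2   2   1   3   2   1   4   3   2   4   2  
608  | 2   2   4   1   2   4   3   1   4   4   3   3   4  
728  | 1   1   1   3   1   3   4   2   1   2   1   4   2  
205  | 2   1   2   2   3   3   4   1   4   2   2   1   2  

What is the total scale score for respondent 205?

Respondent 205 raw: 2, 1, 2, 2, 3, 3, 4, 1, 4, 2, 2, 1, 2.
Reverse-coded (reverse-coded value = 5 − response):
  item 1: 2
  item 2: 1
  item 3: 2
  item 4: 5 − 2 = 3
  item 5: 3
  item 6: 5 − 3 = 2
  item 7: 5 − 4 = 1
  item 8: 1
  item 9: 4
  item 10: 2
  item 11: 2
  item 12: 5 − 1 = 4
  item 13: 2
Sum = 2 + 1 + 2 + 3 + 3 + 2 + 1 + 1 + 4 + 2 + 2 + 4 + 2 = 29

29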